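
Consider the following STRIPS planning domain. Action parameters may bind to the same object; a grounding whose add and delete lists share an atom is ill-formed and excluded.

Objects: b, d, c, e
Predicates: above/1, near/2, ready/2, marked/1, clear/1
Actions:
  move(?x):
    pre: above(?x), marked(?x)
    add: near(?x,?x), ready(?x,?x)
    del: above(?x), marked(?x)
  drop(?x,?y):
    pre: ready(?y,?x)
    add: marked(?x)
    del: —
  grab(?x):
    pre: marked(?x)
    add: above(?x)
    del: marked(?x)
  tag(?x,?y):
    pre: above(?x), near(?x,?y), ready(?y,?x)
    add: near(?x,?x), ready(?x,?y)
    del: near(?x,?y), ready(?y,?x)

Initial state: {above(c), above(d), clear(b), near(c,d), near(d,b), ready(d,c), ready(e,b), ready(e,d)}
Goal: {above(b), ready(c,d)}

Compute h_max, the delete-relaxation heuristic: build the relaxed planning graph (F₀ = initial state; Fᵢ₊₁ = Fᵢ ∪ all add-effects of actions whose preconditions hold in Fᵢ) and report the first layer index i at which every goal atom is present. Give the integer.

2

F0 = init (8 atoms)
F1 = F0 ∪ {marked(b), marked(c), marked(d), near(c,c), ready(c,d)}  (13 atoms)
F2 = F1 ∪ {above(b), near(d,d), ready(c,c), ready(d,d)}  (17 atoms)
goal ⊆ F2  ⇒  h_max = 2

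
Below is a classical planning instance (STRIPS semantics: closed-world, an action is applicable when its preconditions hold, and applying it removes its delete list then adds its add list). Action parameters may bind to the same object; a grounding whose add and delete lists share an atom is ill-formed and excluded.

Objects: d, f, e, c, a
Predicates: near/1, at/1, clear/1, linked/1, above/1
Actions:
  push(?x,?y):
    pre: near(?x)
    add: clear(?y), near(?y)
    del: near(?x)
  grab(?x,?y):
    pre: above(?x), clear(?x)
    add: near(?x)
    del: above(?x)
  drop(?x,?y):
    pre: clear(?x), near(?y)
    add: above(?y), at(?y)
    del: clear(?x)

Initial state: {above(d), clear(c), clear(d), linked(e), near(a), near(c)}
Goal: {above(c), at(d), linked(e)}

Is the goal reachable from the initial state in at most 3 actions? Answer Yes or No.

Yes

1. push(a,d)  →  {above(d), clear(c), clear(d), linked(e), near(c), near(d)}
2. drop(d,d)  →  {above(d), at(d), clear(c), linked(e), near(c), near(d)}
3. drop(c,c)  →  {above(c), above(d), at(c), at(d), linked(e), near(c), near(d)}
optimal plan length = 3; 3 ≤ 3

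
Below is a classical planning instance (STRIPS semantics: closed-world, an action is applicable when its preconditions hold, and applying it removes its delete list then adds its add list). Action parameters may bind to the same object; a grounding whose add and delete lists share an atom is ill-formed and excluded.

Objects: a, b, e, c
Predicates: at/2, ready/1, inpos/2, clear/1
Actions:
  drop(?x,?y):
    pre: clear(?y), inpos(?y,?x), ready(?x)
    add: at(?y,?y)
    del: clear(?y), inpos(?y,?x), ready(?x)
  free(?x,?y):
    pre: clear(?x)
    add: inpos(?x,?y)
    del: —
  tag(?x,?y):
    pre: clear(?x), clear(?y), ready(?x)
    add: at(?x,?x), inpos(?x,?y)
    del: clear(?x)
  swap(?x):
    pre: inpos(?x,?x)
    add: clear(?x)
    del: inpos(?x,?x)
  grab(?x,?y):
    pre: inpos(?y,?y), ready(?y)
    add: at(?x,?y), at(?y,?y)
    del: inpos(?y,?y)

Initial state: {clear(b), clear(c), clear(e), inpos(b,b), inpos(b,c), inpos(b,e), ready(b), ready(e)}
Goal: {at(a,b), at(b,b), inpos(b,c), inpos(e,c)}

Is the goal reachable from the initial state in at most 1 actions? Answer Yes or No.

1. free(e,c)  →  {clear(b), clear(c), clear(e), inpos(b,b), inpos(b,c), inpos(b,e), inpos(e,c), ready(b), ready(e)}
2. grab(a,b)  →  {at(a,b), at(b,b), clear(b), clear(c), clear(e), inpos(b,c), inpos(b,e), inpos(e,c), ready(b), ready(e)}
optimal plan length = 2; 2 > 1

No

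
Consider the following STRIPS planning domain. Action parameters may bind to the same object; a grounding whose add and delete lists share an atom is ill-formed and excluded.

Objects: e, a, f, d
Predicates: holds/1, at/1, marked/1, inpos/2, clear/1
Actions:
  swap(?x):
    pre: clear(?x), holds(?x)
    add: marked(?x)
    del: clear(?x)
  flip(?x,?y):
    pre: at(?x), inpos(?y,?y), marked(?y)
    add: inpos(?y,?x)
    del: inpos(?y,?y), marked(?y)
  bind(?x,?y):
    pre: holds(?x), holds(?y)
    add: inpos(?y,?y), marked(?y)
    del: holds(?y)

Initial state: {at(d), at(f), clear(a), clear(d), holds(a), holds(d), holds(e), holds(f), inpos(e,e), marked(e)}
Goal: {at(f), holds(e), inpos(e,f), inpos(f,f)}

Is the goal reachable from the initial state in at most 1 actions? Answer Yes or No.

1. flip(f,e)  →  {at(d), at(f), clear(a), clear(d), holds(a), holds(d), holds(e), holds(f), inpos(e,f)}
2. bind(e,f)  →  {at(d), at(f), clear(a), clear(d), holds(a), holds(d), holds(e), inpos(e,f), inpos(f,f), marked(f)}
optimal plan length = 2; 2 > 1

No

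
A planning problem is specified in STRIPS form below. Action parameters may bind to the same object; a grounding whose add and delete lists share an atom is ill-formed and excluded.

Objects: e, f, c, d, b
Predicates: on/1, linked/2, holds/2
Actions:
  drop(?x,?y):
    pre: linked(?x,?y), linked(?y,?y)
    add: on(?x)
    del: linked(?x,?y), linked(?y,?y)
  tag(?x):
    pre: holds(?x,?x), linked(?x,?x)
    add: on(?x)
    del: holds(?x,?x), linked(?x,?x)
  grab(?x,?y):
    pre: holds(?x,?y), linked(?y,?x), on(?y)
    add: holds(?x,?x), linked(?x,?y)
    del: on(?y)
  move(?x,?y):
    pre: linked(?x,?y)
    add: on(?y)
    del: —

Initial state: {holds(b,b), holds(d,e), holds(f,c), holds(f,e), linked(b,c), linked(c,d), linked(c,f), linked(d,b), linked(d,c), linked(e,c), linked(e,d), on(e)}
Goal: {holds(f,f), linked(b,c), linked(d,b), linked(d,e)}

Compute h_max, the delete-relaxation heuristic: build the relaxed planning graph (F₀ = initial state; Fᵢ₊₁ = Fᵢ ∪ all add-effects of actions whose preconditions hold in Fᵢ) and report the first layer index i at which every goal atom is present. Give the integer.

2

F0 = init (12 atoms)
F1 = F0 ∪ {holds(d,d), linked(d,e), on(b), on(c), on(d), on(f)}  (18 atoms)
F2 = F1 ∪ {holds(f,f), linked(f,c)}  (20 atoms)
goal ⊆ F2  ⇒  h_max = 2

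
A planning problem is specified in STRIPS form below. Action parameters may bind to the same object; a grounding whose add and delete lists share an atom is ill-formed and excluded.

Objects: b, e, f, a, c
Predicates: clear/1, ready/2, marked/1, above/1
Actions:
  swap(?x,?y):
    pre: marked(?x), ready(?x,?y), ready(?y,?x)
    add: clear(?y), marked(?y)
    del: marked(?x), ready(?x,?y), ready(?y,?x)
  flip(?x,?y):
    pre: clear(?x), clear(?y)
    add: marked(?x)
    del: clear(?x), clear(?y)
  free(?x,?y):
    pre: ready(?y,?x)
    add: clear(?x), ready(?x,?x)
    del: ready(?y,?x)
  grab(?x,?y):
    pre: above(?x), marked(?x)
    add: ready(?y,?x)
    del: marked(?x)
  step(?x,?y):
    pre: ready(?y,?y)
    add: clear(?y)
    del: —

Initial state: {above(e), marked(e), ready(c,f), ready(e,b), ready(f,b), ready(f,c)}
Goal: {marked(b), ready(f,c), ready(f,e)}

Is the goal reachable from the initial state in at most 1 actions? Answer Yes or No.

1. free(b,e)  →  {above(e), clear(b), marked(e), ready(b,b), ready(c,f), ready(f,b), ready(f,c)}
2. flip(b,b)  →  {above(e), marked(b), marked(e), ready(b,b), ready(c,f), ready(f,b), ready(f,c)}
3. grab(e,f)  →  {above(e), marked(b), ready(b,b), ready(c,f), ready(f,b), ready(f,c), ready(f,e)}
optimal plan length = 3; 3 > 1

No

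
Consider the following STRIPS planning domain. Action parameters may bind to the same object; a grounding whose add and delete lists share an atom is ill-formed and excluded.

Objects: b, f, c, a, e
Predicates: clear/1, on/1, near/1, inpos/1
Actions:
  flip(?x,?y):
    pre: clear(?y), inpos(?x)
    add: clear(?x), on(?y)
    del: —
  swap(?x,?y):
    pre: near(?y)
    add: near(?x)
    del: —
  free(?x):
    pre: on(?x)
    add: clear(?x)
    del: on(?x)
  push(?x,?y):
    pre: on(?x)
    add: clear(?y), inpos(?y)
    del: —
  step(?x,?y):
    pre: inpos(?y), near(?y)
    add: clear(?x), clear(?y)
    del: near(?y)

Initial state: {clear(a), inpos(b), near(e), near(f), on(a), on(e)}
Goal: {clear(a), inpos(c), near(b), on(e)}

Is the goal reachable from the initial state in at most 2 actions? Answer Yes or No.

1. swap(b,f)  →  {clear(a), inpos(b), near(b), near(e), near(f), on(a), on(e)}
2. push(a,c)  →  {clear(a), clear(c), inpos(b), inpos(c), near(b), near(e), near(f), on(a), on(e)}
optimal plan length = 2; 2 ≤ 2

Yes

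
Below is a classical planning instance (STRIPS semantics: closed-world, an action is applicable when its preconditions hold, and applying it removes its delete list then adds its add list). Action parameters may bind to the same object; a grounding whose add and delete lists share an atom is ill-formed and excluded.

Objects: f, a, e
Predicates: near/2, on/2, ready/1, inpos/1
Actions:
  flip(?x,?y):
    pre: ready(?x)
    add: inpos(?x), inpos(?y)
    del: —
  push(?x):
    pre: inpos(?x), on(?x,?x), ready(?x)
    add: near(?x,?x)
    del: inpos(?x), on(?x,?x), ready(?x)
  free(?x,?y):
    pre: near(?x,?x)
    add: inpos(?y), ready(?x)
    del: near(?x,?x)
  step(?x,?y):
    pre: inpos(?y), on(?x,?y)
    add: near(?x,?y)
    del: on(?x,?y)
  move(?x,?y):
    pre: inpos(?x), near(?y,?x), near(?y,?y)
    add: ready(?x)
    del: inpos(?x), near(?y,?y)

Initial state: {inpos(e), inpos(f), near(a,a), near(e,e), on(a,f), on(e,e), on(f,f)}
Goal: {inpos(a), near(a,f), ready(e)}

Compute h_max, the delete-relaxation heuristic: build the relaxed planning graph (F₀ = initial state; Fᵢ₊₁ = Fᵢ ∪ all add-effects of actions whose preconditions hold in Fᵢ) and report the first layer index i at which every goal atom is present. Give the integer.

F0 = init (7 atoms)
F1 = F0 ∪ {inpos(a), near(a,f), near(f,f), ready(a), ready(e)}  (12 atoms)
goal ⊆ F1  ⇒  h_max = 1

1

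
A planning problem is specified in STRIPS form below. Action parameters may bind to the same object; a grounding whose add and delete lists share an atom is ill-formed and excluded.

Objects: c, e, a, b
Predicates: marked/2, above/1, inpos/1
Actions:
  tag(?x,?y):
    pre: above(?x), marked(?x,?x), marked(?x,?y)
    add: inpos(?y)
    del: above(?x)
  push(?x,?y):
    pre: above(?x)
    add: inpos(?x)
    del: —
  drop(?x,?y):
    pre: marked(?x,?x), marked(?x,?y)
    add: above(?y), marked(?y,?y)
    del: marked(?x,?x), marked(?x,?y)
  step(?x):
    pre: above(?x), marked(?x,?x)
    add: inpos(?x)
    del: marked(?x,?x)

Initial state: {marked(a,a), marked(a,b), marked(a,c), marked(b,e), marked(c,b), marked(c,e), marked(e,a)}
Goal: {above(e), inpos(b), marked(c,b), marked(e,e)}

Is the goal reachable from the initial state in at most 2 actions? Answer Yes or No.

No

1. drop(a,c)  →  {above(c), marked(a,b), marked(b,e), marked(c,b), marked(c,c), marked(c,e), marked(e,a)}
2. tag(c,b)  →  {inpos(b), marked(a,b), marked(b,e), marked(c,b), marked(c,c), marked(c,e), marked(e,a)}
3. drop(c,e)  →  {above(e), inpos(b), marked(a,b), marked(b,e), marked(c,b), marked(e,a), marked(e,e)}
optimal plan length = 3; 3 > 2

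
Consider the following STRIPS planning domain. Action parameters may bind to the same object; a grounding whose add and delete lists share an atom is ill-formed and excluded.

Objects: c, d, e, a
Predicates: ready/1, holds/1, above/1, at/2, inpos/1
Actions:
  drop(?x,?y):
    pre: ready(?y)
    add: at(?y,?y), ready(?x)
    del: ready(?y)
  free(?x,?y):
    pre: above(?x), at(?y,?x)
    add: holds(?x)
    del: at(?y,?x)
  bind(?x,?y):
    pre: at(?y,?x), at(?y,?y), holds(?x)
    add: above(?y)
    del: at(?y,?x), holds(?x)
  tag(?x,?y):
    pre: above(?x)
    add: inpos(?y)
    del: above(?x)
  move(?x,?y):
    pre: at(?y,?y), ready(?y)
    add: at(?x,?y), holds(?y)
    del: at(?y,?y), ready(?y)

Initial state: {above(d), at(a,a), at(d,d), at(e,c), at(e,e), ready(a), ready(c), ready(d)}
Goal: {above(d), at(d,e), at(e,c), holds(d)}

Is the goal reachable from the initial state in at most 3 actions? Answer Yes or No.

1. drop(e,c)  →  {above(d), at(a,a), at(c,c), at(d,d), at(e,c), at(e,e), ready(a), ready(d), ready(e)}
2. free(d,d)  →  {above(d), at(a,a), at(c,c), at(e,c), at(e,e), holds(d), ready(a), ready(d), ready(e)}
3. move(d,e)  →  {above(d), at(a,a), at(c,c), at(d,e), at(e,c), holds(d), holds(e), ready(a), ready(d)}
optimal plan length = 3; 3 ≤ 3

Yes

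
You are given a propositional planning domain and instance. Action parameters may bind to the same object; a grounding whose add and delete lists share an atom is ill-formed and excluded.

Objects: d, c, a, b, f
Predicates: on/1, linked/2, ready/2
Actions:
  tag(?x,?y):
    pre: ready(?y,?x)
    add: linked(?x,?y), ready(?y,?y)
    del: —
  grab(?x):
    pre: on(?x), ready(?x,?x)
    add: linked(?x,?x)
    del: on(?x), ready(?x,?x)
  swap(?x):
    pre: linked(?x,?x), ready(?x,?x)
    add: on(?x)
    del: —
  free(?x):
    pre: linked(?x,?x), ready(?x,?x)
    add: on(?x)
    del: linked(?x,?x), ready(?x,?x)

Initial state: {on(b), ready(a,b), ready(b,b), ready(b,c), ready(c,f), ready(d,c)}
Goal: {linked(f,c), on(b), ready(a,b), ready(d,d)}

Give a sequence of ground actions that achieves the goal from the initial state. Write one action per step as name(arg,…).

1. tag(c,d)  →  {linked(c,d), on(b), ready(a,b), ready(b,b), ready(b,c), ready(c,f), ready(d,c), ready(d,d)}
2. tag(f,c)  →  {linked(c,d), linked(f,c), on(b), ready(a,b), ready(b,b), ready(b,c), ready(c,c), ready(c,f), ready(d,c), ready(d,d)}

tag(c,d); tag(f,c)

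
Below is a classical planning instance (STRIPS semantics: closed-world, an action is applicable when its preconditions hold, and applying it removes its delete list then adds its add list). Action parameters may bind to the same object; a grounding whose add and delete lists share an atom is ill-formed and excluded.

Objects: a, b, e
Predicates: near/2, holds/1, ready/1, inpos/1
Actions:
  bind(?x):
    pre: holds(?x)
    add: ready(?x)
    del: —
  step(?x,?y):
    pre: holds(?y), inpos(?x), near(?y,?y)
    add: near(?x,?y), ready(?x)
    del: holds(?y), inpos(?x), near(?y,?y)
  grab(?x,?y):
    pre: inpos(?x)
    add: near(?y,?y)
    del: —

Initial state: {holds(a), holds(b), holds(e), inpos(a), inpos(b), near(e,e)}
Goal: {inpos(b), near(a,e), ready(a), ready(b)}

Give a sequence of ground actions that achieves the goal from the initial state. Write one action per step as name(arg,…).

bind(b); step(a,e)

1. bind(b)  →  {holds(a), holds(b), holds(e), inpos(a), inpos(b), near(e,e), ready(b)}
2. step(a,e)  →  {holds(a), holds(b), inpos(b), near(a,e), ready(a), ready(b)}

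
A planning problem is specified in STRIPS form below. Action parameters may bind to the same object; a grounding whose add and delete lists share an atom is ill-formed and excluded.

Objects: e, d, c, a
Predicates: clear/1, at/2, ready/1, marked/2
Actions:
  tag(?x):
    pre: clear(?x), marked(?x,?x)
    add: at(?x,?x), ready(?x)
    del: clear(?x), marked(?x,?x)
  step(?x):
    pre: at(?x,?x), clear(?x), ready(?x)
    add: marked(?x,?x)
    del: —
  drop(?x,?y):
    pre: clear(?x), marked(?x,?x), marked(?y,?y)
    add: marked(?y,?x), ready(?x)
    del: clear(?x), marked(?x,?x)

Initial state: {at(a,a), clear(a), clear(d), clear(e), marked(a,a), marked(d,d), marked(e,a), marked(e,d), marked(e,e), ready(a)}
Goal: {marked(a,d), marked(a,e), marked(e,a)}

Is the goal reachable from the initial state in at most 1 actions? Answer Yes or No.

No

1. drop(e,a)  →  {at(a,a), clear(a), clear(d), marked(a,a), marked(a,e), marked(d,d), marked(e,a), marked(e,d), ready(a), ready(e)}
2. drop(d,a)  →  {at(a,a), clear(a), marked(a,a), marked(a,d), marked(a,e), marked(e,a), marked(e,d), ready(a), ready(d), ready(e)}
optimal plan length = 2; 2 > 1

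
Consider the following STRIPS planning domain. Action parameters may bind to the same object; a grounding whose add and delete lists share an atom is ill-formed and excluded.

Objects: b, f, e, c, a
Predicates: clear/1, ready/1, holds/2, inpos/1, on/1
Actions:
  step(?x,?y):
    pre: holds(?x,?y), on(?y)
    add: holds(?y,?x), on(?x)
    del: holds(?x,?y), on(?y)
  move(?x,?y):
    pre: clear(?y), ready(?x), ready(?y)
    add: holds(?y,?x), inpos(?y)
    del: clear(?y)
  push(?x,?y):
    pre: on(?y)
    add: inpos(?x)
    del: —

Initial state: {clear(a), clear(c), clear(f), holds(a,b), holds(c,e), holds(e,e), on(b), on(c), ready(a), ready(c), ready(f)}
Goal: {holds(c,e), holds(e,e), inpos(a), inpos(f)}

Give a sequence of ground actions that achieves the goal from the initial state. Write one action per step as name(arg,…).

1. move(f,f)  →  {clear(a), clear(c), holds(a,b), holds(c,e), holds(e,e), holds(f,f), inpos(f), on(b), on(c), ready(a), ready(c), ready(f)}
2. move(f,a)  →  {clear(c), holds(a,b), holds(a,f), holds(c,e), holds(e,e), holds(f,f), inpos(a), inpos(f), on(b), on(c), ready(a), ready(c), ready(f)}

move(f,f); move(f,a)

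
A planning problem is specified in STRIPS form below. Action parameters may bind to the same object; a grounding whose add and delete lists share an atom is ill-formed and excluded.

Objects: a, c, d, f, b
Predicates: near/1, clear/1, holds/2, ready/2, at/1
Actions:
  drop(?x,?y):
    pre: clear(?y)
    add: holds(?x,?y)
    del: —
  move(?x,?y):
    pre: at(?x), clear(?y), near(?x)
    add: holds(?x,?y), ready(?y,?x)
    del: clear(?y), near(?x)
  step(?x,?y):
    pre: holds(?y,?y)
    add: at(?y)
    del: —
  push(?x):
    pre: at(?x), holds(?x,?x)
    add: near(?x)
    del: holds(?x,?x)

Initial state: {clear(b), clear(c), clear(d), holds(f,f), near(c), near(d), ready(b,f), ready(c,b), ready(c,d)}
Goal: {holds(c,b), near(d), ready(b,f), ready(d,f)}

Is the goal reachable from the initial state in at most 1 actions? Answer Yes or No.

1. drop(c,b)  →  {clear(b), clear(c), clear(d), holds(c,b), holds(f,f), near(c), near(d), ready(b,f), ready(c,b), ready(c,d)}
2. step(a,f)  →  {at(f), clear(b), clear(c), clear(d), holds(c,b), holds(f,f), near(c), near(d), ready(b,f), ready(c,b), ready(c,d)}
3. push(f)  →  {at(f), clear(b), clear(c), clear(d), holds(c,b), near(c), near(d), near(f), ready(b,f), ready(c,b), ready(c,d)}
4. move(f,d)  →  {at(f), clear(b), clear(c), holds(c,b), holds(f,d), near(c), near(d), ready(b,f), ready(c,b), ready(c,d), ready(d,f)}
optimal plan length = 4; 4 > 1

No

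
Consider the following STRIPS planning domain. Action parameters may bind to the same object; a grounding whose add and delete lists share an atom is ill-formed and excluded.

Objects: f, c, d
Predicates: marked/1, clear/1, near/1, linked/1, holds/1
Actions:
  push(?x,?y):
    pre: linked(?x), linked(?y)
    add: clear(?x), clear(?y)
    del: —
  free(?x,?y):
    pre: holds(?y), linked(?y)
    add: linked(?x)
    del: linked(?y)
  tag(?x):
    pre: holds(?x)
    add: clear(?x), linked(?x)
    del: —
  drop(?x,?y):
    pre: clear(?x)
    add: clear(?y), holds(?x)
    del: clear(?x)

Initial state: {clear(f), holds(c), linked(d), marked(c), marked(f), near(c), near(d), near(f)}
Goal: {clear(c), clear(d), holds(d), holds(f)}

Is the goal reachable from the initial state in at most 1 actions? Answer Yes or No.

No

1. push(d,d)  →  {clear(d), clear(f), holds(c), linked(d), marked(c), marked(f), near(c), near(d), near(f)}
2. drop(d,c)  →  {clear(c), clear(f), holds(c), holds(d), linked(d), marked(c), marked(f), near(c), near(d), near(f)}
3. drop(f,d)  →  {clear(c), clear(d), holds(c), holds(d), holds(f), linked(d), marked(c), marked(f), near(c), near(d), near(f)}
optimal plan length = 3; 3 > 1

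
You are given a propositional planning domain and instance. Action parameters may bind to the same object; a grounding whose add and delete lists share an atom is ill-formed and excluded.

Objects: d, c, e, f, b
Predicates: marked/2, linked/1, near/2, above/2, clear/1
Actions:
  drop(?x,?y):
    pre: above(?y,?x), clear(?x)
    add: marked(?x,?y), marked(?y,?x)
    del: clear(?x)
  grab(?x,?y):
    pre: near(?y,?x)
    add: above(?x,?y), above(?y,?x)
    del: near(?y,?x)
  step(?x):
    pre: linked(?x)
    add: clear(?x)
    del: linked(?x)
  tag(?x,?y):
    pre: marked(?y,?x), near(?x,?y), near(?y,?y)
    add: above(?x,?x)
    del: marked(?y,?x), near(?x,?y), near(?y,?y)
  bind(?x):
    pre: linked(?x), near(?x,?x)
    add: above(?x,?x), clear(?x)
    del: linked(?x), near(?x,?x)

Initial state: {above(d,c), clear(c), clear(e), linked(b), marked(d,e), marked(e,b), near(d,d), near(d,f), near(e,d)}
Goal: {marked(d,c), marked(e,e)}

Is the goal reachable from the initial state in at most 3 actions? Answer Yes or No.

1. drop(c,d)  →  {above(d,c), clear(e), linked(b), marked(c,d), marked(d,c), marked(d,e), marked(e,b), near(d,d), near(d,f), near(e,d)}
2. tag(e,d)  →  {above(d,c), above(e,e), clear(e), linked(b), marked(c,d), marked(d,c), marked(e,b), near(d,f)}
3. drop(e,e)  →  {above(d,c), above(e,e), linked(b), marked(c,d), marked(d,c), marked(e,b), marked(e,e), near(d,f)}
optimal plan length = 3; 3 ≤ 3

Yes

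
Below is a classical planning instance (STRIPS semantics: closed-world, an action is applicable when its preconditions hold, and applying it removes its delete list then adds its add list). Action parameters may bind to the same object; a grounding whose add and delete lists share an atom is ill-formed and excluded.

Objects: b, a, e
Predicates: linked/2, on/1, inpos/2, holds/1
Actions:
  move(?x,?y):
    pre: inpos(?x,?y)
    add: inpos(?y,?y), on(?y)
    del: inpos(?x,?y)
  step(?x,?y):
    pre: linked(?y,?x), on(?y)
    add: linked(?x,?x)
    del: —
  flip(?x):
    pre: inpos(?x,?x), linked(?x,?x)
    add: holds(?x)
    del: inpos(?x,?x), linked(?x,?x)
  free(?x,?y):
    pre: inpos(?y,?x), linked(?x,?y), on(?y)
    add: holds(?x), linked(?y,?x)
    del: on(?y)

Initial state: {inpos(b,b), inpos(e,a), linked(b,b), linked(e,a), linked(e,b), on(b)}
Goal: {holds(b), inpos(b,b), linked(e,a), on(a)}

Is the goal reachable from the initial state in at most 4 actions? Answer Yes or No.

Yes

1. move(e,a)  →  {inpos(a,a), inpos(b,b), linked(b,b), linked(e,a), linked(e,b), on(a), on(b)}
2. free(b,b)  →  {holds(b), inpos(a,a), inpos(b,b), linked(b,b), linked(e,a), linked(e,b), on(a)}
optimal plan length = 2; 2 ≤ 4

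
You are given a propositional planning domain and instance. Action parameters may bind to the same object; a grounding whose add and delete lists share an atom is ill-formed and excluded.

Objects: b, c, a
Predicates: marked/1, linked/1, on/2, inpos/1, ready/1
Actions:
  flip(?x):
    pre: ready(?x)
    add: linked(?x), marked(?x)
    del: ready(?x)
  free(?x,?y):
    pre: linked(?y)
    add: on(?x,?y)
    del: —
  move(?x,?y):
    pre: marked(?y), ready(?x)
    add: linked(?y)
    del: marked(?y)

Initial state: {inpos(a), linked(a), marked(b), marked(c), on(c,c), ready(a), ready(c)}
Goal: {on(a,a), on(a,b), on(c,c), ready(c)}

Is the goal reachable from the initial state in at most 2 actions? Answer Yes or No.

1. free(a,a)  →  {inpos(a), linked(a), marked(b), marked(c), on(a,a), on(c,c), ready(a), ready(c)}
2. move(c,b)  →  {inpos(a), linked(a), linked(b), marked(c), on(a,a), on(c,c), ready(a), ready(c)}
3. free(a,b)  →  {inpos(a), linked(a), linked(b), marked(c), on(a,a), on(a,b), on(c,c), ready(a), ready(c)}
optimal plan length = 3; 3 > 2

No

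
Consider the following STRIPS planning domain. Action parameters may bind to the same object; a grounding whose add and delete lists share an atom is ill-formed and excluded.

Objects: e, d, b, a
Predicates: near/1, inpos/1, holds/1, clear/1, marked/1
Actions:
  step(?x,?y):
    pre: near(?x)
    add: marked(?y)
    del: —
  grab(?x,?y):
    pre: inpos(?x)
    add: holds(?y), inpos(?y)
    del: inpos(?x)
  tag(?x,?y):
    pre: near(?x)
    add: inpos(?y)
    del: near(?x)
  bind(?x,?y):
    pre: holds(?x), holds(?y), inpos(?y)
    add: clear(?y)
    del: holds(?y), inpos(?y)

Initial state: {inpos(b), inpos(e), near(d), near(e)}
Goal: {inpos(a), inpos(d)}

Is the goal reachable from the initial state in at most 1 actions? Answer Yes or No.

1. grab(e,d)  →  {holds(d), inpos(b), inpos(d), near(d), near(e)}
2. grab(b,a)  →  {holds(a), holds(d), inpos(a), inpos(d), near(d), near(e)}
optimal plan length = 2; 2 > 1

No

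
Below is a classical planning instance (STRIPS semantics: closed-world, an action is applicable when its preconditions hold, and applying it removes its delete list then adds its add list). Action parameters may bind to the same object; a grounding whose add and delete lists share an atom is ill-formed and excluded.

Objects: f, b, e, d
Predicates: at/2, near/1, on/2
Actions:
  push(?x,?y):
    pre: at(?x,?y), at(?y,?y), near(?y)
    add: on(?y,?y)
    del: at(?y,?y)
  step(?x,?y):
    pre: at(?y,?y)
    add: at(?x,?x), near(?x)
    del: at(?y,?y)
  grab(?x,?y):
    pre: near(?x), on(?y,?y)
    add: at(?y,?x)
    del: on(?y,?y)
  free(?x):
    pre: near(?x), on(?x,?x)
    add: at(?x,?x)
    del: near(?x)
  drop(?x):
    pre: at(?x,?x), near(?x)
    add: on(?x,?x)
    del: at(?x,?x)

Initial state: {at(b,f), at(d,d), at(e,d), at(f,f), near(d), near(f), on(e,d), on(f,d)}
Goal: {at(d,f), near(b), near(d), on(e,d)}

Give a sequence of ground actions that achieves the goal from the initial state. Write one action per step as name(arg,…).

1. push(e,d)  →  {at(b,f), at(e,d), at(f,f), near(d), near(f), on(d,d), on(e,d), on(f,d)}
2. step(b,f)  →  {at(b,b), at(b,f), at(e,d), near(b), near(d), near(f), on(d,d), on(e,d), on(f,d)}
3. grab(f,d)  →  {at(b,b), at(b,f), at(d,f), at(e,d), near(b), near(d), near(f), on(e,d), on(f,d)}

push(e,d); step(b,f); grab(f,d)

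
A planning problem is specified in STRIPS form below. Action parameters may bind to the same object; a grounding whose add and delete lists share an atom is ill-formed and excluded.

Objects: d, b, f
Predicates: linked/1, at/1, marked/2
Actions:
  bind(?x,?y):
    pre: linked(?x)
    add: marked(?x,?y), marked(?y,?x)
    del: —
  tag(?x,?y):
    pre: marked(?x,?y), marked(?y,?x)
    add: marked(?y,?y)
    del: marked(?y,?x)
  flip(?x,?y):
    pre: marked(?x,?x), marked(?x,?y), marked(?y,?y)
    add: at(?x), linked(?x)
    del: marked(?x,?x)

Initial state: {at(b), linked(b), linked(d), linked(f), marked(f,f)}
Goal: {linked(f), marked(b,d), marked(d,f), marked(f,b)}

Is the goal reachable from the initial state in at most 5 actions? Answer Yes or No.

1. bind(d,b)  →  {at(b), linked(b), linked(d), linked(f), marked(b,d), marked(d,b), marked(f,f)}
2. bind(d,f)  →  {at(b), linked(b), linked(d), linked(f), marked(b,d), marked(d,b), marked(d,f), marked(f,d), marked(f,f)}
3. bind(b,f)  →  {at(b), linked(b), linked(d), linked(f), marked(b,d), marked(b,f), marked(d,b), marked(d,f), marked(f,b), marked(f,d), marked(f,f)}
optimal plan length = 3; 3 ≤ 5

Yes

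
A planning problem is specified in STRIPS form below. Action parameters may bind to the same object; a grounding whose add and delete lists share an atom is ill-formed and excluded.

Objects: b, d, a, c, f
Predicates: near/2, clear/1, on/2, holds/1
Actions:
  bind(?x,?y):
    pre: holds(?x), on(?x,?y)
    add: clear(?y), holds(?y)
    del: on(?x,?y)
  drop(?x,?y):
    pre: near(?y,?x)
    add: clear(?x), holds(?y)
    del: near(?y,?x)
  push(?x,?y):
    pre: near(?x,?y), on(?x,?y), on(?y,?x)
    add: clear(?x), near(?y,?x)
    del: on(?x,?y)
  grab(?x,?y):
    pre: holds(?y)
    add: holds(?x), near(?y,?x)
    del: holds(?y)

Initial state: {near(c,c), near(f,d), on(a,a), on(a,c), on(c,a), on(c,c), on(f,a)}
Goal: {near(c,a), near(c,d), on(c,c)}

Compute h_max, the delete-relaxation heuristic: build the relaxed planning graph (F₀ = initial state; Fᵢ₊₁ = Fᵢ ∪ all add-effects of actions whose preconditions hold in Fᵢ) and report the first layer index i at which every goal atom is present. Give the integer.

2

F0 = init (7 atoms)
F1 = F0 ∪ {clear(c), clear(d), holds(c), holds(f)}  (11 atoms)
F2 = F1 ∪ {clear(a), holds(a), holds(b), holds(d), near(c,a), near(c,b), near(c,d), near(c,f), near(f,a), near(f,b), near(f,c)}  (22 atoms)
goal ⊆ F2  ⇒  h_max = 2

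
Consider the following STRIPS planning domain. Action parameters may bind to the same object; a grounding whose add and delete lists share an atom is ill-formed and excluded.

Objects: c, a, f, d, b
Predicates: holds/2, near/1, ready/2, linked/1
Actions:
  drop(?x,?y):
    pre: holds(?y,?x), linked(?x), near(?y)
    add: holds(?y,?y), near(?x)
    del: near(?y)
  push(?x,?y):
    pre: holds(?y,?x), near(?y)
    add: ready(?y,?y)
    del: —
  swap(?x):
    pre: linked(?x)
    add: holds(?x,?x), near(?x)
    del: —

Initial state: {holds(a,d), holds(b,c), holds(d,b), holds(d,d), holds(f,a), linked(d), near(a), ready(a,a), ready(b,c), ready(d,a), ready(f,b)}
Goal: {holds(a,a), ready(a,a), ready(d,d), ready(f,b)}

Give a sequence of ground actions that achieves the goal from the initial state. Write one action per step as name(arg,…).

drop(d,a); push(d,d)

1. drop(d,a)  →  {holds(a,a), holds(a,d), holds(b,c), holds(d,b), holds(d,d), holds(f,a), linked(d), near(d), ready(a,a), ready(b,c), ready(d,a), ready(f,b)}
2. push(d,d)  →  {holds(a,a), holds(a,d), holds(b,c), holds(d,b), holds(d,d), holds(f,a), linked(d), near(d), ready(a,a), ready(b,c), ready(d,a), ready(d,d), ready(f,b)}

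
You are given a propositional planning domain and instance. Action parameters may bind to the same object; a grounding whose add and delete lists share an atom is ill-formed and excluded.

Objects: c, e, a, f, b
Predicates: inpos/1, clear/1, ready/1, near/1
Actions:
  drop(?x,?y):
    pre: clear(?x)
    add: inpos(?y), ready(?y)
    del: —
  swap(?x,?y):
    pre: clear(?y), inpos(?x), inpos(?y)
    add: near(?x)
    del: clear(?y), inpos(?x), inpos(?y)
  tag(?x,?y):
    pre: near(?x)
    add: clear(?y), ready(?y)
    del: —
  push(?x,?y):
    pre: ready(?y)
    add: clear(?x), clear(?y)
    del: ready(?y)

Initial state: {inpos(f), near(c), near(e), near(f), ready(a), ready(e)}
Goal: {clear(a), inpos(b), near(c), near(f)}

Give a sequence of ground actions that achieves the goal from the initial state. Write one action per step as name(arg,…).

1. tag(c,a)  →  {clear(a), inpos(f), near(c), near(e), near(f), ready(a), ready(e)}
2. drop(a,b)  →  {clear(a), inpos(b), inpos(f), near(c), near(e), near(f), ready(a), ready(b), ready(e)}

tag(c,a); drop(a,b)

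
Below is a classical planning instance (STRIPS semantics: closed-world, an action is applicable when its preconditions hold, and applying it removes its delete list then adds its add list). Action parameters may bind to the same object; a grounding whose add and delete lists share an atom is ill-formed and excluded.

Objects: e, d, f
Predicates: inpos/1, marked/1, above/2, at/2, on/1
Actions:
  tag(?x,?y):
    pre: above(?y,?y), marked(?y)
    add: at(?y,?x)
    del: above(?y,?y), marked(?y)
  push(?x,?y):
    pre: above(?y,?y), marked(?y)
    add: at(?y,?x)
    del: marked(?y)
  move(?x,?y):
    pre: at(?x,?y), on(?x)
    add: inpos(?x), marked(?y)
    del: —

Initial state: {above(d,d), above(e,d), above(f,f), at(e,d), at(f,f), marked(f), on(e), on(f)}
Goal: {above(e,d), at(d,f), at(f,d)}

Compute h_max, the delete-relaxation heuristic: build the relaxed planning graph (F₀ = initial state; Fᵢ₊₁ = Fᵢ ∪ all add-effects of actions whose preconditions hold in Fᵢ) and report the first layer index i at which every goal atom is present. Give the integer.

2

F0 = init (8 atoms)
F1 = F0 ∪ {at(f,d), at(f,e), inpos(e), inpos(f), marked(d)}  (13 atoms)
F2 = F1 ∪ {at(d,d), at(d,e), at(d,f), marked(e)}  (17 atoms)
goal ⊆ F2  ⇒  h_max = 2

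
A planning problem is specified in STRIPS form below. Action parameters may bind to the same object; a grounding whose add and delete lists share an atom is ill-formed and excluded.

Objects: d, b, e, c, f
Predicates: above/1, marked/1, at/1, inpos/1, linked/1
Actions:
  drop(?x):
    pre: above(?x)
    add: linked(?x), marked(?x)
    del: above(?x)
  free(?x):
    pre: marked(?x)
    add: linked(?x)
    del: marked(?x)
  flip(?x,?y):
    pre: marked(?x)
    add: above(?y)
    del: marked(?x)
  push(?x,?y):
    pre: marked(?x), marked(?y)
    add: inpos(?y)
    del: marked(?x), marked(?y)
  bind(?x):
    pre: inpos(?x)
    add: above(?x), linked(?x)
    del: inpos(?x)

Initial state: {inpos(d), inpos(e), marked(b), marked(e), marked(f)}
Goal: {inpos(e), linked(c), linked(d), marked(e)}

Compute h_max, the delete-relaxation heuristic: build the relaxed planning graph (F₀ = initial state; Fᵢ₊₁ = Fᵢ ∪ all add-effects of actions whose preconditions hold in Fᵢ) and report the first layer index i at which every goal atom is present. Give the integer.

2

F0 = init (5 atoms)
F1 = F0 ∪ {above(b), above(c), above(d), above(e), above(f), inpos(b), inpos(f), linked(b), linked(d), linked(e), linked(f)}  (16 atoms)
F2 = F1 ∪ {linked(c), marked(c), marked(d)}  (19 atoms)
goal ⊆ F2  ⇒  h_max = 2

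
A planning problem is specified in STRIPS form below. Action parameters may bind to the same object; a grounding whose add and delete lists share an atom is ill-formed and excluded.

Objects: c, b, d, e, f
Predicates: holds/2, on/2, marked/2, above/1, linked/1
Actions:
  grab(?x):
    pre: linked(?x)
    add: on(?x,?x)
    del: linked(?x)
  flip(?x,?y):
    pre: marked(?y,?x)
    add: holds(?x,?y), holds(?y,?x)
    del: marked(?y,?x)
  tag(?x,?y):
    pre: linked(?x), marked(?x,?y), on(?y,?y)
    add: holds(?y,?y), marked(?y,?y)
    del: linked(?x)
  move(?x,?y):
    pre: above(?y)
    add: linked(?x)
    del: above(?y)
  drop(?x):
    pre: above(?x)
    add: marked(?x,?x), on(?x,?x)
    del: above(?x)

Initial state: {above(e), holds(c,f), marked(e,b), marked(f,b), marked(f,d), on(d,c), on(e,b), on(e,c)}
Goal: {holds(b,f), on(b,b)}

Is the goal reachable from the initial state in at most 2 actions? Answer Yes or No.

No

1. flip(b,f)  →  {above(e), holds(b,f), holds(c,f), holds(f,b), marked(e,b), marked(f,d), on(d,c), on(e,b), on(e,c)}
2. move(b,e)  →  {holds(b,f), holds(c,f), holds(f,b), linked(b), marked(e,b), marked(f,d), on(d,c), on(e,b), on(e,c)}
3. grab(b)  →  {holds(b,f), holds(c,f), holds(f,b), marked(e,b), marked(f,d), on(b,b), on(d,c), on(e,b), on(e,c)}
optimal plan length = 3; 3 > 2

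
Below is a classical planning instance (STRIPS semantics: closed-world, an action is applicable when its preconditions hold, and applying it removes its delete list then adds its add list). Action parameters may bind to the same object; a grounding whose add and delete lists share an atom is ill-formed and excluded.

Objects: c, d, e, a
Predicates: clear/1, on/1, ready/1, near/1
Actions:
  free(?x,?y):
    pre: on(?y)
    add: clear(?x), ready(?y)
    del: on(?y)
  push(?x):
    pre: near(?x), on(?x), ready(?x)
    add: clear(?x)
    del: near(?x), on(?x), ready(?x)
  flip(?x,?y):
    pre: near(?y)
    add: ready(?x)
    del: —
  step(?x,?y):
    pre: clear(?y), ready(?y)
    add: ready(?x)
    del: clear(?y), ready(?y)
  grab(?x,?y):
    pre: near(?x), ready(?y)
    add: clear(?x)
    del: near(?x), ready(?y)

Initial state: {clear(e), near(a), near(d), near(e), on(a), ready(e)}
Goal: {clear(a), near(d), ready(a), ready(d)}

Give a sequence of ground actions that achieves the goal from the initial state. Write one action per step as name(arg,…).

1. free(a,a)  →  {clear(a), clear(e), near(a), near(d), near(e), ready(a), ready(e)}
2. flip(d,d)  →  {clear(a), clear(e), near(a), near(d), near(e), ready(a), ready(d), ready(e)}

free(a,a); flip(d,d)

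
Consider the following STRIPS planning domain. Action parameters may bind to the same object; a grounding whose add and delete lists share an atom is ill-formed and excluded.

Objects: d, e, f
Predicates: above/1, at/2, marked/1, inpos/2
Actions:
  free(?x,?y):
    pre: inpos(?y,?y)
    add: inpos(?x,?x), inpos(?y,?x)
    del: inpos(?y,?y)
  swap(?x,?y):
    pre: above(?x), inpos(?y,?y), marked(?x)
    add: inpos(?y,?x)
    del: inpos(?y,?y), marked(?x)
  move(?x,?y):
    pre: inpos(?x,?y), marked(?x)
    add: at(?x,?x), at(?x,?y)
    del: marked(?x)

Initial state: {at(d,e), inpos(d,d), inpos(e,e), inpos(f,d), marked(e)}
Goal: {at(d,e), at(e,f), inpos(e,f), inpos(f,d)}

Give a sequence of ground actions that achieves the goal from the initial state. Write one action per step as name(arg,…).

1. free(f,e)  →  {at(d,e), inpos(d,d), inpos(e,f), inpos(f,d), inpos(f,f), marked(e)}
2. move(e,f)  →  {at(d,e), at(e,e), at(e,f), inpos(d,d), inpos(e,f), inpos(f,d), inpos(f,f)}

free(f,e); move(e,f)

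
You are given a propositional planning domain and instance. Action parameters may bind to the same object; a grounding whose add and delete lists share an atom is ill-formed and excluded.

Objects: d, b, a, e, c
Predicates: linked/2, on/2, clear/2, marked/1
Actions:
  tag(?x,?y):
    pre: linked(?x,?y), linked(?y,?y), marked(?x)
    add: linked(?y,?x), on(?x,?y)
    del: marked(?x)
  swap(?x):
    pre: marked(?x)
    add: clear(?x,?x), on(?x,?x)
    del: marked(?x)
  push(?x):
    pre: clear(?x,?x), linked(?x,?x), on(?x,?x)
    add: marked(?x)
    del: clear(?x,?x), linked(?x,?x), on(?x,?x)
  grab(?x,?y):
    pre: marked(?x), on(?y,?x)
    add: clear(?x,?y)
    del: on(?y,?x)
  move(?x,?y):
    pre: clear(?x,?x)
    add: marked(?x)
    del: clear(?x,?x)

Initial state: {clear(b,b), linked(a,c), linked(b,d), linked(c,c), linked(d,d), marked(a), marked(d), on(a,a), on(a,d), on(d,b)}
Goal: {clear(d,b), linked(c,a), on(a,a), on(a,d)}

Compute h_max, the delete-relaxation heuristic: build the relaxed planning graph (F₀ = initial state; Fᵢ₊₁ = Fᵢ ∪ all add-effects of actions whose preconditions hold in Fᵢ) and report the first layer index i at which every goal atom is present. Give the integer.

F0 = init (10 atoms)
F1 = F0 ∪ {clear(a,a), clear(d,a), clear(d,d), linked(c,a), marked(b), on(a,c), on(d,d)}  (17 atoms)
F2 = F1 ∪ {clear(b,d), linked(d,b), on(b,b), on(b,d)}  (21 atoms)
F3 = F2 ∪ {clear(d,b)}  (22 atoms)
goal ⊆ F3  ⇒  h_max = 3

3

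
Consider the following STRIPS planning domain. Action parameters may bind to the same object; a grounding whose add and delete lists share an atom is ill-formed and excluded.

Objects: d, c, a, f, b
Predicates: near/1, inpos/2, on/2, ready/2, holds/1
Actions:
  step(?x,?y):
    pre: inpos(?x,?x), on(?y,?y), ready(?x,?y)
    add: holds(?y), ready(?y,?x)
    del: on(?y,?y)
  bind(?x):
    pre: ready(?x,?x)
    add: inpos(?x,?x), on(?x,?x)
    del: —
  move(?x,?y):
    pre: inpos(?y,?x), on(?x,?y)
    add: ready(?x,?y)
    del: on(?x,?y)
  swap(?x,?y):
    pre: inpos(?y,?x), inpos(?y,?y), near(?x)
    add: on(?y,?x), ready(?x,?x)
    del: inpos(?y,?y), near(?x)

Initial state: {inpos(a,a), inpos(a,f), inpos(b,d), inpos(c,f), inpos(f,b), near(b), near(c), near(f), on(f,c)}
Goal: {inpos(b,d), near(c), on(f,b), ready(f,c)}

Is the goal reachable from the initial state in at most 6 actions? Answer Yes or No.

Yes

1. move(f,c)  →  {inpos(a,a), inpos(a,f), inpos(b,d), inpos(c,f), inpos(f,b), near(b), near(c), near(f), ready(f,c)}
2. swap(f,a)  →  {inpos(a,f), inpos(b,d), inpos(c,f), inpos(f,b), near(b), near(c), on(a,f), ready(f,c), ready(f,f)}
3. bind(f)  →  {inpos(a,f), inpos(b,d), inpos(c,f), inpos(f,b), inpos(f,f), near(b), near(c), on(a,f), on(f,f), ready(f,c), ready(f,f)}
4. swap(b,f)  →  {inpos(a,f), inpos(b,d), inpos(c,f), inpos(f,b), near(c), on(a,f), on(f,b), on(f,f), ready(b,b), ready(f,c), ready(f,f)}
optimal plan length = 4; 4 ≤ 6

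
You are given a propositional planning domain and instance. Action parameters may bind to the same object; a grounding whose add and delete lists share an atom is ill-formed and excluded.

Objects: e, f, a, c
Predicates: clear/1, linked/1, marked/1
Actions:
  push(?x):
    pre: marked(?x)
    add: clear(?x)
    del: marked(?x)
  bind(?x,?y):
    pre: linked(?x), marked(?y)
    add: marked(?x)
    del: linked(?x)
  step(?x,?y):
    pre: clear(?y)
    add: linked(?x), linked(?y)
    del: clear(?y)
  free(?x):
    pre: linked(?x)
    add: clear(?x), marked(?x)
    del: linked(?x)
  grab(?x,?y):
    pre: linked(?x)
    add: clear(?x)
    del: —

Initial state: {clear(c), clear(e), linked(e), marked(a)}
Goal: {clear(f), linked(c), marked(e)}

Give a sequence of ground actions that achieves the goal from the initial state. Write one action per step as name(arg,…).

1. bind(e,a)  →  {clear(c), clear(e), marked(a), marked(e)}
2. step(f,c)  →  {clear(e), linked(c), linked(f), marked(a), marked(e)}
3. free(f)  →  {clear(e), clear(f), linked(c), marked(a), marked(e), marked(f)}

bind(e,a); step(f,c); free(f)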